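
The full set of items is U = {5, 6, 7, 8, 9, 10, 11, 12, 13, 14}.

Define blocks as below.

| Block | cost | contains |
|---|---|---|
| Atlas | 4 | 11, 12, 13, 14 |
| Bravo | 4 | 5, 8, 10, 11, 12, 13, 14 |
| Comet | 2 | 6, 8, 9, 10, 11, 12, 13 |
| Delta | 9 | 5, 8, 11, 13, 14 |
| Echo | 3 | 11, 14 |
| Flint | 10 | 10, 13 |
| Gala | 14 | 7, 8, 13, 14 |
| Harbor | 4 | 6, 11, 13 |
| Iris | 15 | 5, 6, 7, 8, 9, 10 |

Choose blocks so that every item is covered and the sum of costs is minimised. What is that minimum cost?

19

Atlas, Iris together cover every item (Atlas ∪ Iris = {5, 6, 7, 8, 9, 10, 11, 12, 13, 14}); total cost 4 + 15 = 19.
The greedy pick Comet, Bravo, Gala costs 20; no covering selection beats 19.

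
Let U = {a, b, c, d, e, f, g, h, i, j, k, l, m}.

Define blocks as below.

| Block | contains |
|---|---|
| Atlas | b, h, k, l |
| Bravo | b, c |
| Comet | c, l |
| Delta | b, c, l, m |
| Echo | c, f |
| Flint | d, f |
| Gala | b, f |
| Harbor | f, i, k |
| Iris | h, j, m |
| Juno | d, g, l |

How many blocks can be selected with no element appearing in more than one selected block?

4

Bravo, Harbor, Iris, Juno are pairwise disjoint (Bravo={b,c}; Harbor={f,i,k}; Iris={h,j,m}; Juno={d,g,l}).
Every remaining block overlaps one of these, and no 5 of the listed blocks are pairwise disjoint, so 4 is the maximum.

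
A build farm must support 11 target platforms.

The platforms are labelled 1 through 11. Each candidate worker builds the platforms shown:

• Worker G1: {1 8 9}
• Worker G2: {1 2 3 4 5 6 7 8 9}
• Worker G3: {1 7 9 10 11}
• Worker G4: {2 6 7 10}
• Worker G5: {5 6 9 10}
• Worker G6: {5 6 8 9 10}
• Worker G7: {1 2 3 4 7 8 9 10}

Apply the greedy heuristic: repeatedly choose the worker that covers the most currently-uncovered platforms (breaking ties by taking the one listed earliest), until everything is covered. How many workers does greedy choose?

Greedy: pick G2 (covers 9 new) → pick G3 (covers 2 new). Total picks: 2.

2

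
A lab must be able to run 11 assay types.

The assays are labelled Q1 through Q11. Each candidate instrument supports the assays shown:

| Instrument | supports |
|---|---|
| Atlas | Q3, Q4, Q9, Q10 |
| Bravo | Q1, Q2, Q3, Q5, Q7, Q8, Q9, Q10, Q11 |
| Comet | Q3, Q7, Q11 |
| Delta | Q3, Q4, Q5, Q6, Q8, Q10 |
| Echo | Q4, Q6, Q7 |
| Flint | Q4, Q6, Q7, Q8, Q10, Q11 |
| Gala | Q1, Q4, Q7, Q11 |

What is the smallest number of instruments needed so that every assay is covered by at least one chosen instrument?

2

Bravo and Echo together: Bravo ∪ Echo = {Q1, Q2, Q3, Q4, Q5, Q6, Q7, Q8, Q9, Q10, Q11} — every assay is covered.
No single instrument has all 11 assays (the largest, Bravo, has 9), so 2 is optimal.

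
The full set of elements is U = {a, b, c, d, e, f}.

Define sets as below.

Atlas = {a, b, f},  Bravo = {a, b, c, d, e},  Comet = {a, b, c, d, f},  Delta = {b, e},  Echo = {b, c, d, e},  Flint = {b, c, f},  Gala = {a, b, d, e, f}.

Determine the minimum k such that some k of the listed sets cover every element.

Atlas and Bravo together: Atlas ∪ Bravo = {a, b, c, d, e, f} — every element is covered.
No single set has all 6 elements (the largest, Bravo, has 5), so 2 is optimal.

2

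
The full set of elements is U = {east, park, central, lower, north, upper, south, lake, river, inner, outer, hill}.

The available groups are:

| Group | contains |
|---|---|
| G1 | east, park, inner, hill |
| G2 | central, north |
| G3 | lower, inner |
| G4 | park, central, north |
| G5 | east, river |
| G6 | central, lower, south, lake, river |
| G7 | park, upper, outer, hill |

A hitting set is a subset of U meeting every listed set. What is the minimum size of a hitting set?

4

The 4 elements {east, central, lower, outer} hit every group.
The groups G2, G3, G5, G7 are pairwise disjoint, so any hitting set needs a separate element for each — at least 4. Hence 4 is optimal.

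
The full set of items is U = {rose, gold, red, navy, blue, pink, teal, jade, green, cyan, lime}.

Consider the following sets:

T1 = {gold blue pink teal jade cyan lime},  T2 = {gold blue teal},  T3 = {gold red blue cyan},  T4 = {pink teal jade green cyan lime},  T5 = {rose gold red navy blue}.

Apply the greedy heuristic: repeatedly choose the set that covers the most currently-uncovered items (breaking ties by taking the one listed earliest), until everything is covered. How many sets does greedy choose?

Greedy: pick T1 (covers 7 new) → pick T5 (covers 3 new) → pick T4 (covers 1 new). Total picks: 3.
(The true minimum cover uses only 2 sets, so greedy is not optimal here.)

3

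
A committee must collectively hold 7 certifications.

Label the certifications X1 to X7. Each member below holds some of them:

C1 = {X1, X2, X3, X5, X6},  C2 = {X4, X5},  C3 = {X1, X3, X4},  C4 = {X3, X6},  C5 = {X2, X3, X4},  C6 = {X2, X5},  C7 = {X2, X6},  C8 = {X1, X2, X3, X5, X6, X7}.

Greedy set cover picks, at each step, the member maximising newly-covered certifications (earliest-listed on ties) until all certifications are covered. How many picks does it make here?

Greedy: pick C8 (covers 6 new) → pick C2 (covers 1 new). Total picks: 2.

2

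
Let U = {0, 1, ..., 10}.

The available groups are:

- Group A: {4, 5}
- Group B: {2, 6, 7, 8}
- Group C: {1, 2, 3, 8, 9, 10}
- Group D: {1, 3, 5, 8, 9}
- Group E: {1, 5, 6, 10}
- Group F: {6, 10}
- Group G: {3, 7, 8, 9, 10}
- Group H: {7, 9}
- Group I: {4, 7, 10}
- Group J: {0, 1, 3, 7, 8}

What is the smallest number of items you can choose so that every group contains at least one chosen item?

3

The 3 items {5, 7, 10} hit every group.
The groups A, F, J are pairwise disjoint, so any hitting set needs a separate item for each — at least 3. Hence 3 is optimal.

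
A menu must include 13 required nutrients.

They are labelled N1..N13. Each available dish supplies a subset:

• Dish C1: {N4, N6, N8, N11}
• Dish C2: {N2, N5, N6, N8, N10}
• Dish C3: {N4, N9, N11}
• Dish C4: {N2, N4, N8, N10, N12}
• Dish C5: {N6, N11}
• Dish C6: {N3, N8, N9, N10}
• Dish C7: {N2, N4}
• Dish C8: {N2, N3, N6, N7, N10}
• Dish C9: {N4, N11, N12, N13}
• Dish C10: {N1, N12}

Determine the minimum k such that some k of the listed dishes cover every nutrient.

5

Take {C2, C3, C8, C9, C10}. Their union is {N1, N2, N3, N4, N5, N6, N7, N8, N9, N10, N11, N12, N13}, which is all 13 nutrients.
No 4 of the 10 dishes cover everything (all 210 combinations miss at least one nutrient), so 5 is optimal.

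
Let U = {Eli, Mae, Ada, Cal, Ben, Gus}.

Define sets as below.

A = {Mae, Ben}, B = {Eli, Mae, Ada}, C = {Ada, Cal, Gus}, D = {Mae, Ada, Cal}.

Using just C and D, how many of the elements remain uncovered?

2

Union of C, D = {Mae, Ada, Cal, Gus}.
Not covered: Eli, Ben — 2 elements.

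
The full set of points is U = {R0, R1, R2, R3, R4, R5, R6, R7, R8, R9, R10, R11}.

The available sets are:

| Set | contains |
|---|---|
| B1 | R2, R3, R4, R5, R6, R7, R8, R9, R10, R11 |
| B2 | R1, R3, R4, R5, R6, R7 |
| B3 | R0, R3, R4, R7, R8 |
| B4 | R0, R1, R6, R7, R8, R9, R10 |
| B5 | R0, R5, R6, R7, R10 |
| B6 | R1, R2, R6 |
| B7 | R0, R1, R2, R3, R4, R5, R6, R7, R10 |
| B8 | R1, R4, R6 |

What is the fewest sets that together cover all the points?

B1 and B4 together: B1 ∪ B4 = {R0, R1, R2, R3, R4, R5, R6, R7, R8, R9, R10, R11} — every point is covered.
No single set has all 12 points (the largest, B1, has 10), so 2 is optimal.

2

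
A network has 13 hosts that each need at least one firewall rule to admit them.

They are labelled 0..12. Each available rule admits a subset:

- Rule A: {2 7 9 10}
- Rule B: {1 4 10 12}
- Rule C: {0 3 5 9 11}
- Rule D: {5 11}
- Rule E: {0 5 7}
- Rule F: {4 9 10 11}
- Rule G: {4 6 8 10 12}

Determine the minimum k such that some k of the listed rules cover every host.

Take {A, B, C, G}. Their union is {0, 1, 2, 3, 4, 5, 6, 7, 8, 9, 10, 11, 12}, which is all 13 hosts.
Only A contains 2, so A is forced; the remaining 9 hosts need at least 3 more rules (each remaining rule adds at most 4) — so at least 4 rules are needed, and 4 is optimal.

4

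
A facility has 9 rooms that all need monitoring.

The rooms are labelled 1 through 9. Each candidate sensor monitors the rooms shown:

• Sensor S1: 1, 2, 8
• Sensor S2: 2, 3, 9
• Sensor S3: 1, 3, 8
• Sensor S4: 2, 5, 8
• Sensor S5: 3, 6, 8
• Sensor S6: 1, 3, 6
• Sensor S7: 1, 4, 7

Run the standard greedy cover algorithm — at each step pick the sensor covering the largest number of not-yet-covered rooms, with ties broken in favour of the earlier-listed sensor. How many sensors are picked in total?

5

Greedy: pick S1 (covers 3 new) → pick S2 (covers 2 new) → pick S7 (covers 2 new) → pick S4 (covers 1 new) → pick S5 (covers 1 new). Total picks: 5.
(The true minimum cover uses only 4 sensors, so greedy is not optimal here.)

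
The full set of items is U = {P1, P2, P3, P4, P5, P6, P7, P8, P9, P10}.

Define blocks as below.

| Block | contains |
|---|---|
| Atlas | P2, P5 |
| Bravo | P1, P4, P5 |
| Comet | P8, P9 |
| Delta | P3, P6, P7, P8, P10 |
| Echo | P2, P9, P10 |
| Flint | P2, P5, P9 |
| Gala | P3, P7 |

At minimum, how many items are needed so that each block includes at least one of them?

The 3 items {P5, P7, P9} hit every block.
The blocks Bravo, Echo, Gala are pairwise disjoint, so any hitting set needs a separate item for each — at least 3. Hence 3 is optimal.

3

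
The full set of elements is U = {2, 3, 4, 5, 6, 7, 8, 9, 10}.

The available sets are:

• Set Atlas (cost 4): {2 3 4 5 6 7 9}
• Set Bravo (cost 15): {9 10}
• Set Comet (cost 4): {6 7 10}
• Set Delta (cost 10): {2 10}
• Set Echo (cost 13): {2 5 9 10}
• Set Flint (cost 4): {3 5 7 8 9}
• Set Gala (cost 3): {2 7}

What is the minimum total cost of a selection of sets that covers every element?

Atlas, Comet, Flint together cover every element (Atlas ∪ Comet ∪ Flint = {2, 3, 4, 5, 6, 7, 8, 9, 10}); total cost 4 + 4 + 4 = 12.
No covering selection has total cost below 12.

12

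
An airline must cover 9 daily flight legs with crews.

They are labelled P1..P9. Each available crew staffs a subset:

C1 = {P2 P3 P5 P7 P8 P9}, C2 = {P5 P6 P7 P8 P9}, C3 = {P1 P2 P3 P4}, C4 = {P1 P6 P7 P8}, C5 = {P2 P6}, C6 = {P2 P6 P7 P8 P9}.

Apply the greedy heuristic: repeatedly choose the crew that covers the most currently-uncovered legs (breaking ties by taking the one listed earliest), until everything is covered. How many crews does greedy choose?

3

Greedy: pick C1 (covers 6 new) → pick C3 (covers 2 new) → pick C2 (covers 1 new). Total picks: 3.
(The true minimum cover uses only 2 crews, so greedy is not optimal here.)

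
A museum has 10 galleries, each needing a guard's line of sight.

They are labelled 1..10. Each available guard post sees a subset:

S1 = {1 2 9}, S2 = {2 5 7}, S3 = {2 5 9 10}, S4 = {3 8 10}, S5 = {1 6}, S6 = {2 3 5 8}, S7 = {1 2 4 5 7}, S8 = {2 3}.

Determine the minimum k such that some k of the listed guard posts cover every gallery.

S1 and S4 and S5 and S7 together: S1 ∪ S4 ∪ S5 ∪ S7 = {1, 2, 3, 4, 5, 6, 7, 8, 9, 10} — every gallery is covered.
No 3 of the 8 guard posts cover everything (all 56 combinations miss at least one gallery), so 4 is optimal.

4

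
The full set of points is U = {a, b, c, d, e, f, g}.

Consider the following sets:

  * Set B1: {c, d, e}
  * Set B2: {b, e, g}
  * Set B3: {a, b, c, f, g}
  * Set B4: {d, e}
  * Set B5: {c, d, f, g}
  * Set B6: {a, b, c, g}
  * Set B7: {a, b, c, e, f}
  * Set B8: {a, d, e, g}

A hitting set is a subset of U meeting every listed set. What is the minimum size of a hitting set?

The 2 points {b, d} hit every set.
The sets B3, B4 are pairwise disjoint, so any hitting set needs a separate point for each — at least 2. Hence 2 is optimal.

2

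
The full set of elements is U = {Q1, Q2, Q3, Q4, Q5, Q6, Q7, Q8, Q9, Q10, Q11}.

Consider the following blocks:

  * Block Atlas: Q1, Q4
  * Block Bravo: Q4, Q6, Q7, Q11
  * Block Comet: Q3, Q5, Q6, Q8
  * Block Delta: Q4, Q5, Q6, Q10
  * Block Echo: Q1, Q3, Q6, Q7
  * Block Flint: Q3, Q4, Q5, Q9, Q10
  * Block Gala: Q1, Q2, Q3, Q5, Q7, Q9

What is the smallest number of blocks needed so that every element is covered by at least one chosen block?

Take {Bravo, Comet, Delta, Gala}. Their union is {Q1, Q2, Q3, Q4, Q5, Q6, Q7, Q8, Q9, Q10, Q11}, which is all 11 elements.
No 3 of the 7 blocks cover everything (all 35 combinations miss at least one element), so 4 is optimal.

4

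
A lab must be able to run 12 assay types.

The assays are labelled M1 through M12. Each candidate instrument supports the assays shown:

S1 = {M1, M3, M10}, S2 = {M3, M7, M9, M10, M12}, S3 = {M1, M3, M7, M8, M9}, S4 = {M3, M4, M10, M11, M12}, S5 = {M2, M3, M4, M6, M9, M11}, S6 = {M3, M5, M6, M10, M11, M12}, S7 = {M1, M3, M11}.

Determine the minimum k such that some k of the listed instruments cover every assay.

Take {S3, S5, S6}. Their union is {M1, M2, M3, M4, M5, M6, M7, M8, M9, M10, M11, M12}, which is all 12 assays.
Only S5 contains M2, so S5 is forced; the remaining 6 assays need at least 2 more instruments (each remaining instrument adds at most 3) — so at least 3 instruments are needed, and 3 is optimal.

3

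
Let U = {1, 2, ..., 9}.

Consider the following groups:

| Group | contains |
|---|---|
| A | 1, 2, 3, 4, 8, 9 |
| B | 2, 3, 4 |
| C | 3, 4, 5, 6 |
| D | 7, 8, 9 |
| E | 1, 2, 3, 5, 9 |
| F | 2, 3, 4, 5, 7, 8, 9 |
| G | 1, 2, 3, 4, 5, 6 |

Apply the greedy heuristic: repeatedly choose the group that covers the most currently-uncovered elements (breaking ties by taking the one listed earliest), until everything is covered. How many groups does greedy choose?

2

Greedy: pick F (covers 7 new) → pick G (covers 2 new). Total picks: 2.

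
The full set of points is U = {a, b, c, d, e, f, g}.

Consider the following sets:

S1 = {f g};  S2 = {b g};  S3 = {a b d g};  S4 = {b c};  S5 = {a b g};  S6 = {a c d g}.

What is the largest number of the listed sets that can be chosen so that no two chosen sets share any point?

2

S1, S4 are pairwise disjoint (S1={f,g}; S4={b,c}).
Every remaining set overlaps one of these, and no 3 of the listed sets are pairwise disjoint, so 2 is the maximum.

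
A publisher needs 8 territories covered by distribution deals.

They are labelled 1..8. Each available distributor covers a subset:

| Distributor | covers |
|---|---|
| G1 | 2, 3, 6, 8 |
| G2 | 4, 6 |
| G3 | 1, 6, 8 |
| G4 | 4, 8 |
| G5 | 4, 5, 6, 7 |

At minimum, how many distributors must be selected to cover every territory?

3

Take {G1, G3, G5}. Their union is {1, 2, 3, 4, 5, 6, 7, 8}, which is all 8 territories.
Only G3 contains 1, so G3 is forced; the remaining 5 territories need at least 2 more distributors (each remaining distributor adds at most 3) — so at least 3 distributors are needed, and 3 is optimal.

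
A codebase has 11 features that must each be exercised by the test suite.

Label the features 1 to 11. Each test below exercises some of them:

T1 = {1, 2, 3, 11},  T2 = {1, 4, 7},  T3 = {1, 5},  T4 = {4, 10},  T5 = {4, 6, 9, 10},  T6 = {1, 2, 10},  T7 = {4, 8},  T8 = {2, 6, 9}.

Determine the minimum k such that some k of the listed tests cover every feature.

T1 and T2 and T3 and T5 and T7 together: T1 ∪ T2 ∪ T3 ∪ T5 ∪ T7 = {1, 2, 3, 4, 5, 6, 7, 8, 9, 10, 11} — every feature is covered.
No 4 of the 8 tests cover everything (all 70 combinations miss at least one feature), so 5 is optimal.

5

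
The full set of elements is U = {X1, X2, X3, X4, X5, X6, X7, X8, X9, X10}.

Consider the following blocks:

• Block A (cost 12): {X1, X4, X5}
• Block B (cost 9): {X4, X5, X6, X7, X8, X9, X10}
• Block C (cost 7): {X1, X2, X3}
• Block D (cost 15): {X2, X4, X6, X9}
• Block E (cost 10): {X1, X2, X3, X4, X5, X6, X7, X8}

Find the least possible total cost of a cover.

B, C together cover every element (B ∪ C = {X1, X2, X3, X4, X5, X6, X7, X8, X9, X10}); total cost 9 + 7 = 16.
The greedy pick E, B costs 19; no covering selection beats 16.

16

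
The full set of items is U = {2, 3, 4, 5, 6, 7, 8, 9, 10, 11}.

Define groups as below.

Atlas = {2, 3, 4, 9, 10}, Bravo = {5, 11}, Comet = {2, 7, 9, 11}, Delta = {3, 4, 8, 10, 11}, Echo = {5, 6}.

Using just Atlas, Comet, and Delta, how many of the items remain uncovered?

2

Union of Atlas, Comet, Delta = {2, 3, 4, 7, 8, 9, 10, 11}.
Not covered: 5, 6 — 2 items.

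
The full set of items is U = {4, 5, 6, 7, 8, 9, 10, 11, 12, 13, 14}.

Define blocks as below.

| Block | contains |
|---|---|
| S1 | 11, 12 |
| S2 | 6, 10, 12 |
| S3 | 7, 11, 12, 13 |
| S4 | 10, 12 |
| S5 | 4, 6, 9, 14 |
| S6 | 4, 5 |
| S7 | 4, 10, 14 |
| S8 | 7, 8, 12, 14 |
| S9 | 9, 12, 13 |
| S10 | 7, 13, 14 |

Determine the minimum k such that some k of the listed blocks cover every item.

5

S3 and S5 and S6 and S7 and S8 together: S3 ∪ S5 ∪ S6 ∪ S7 ∪ S8 = {4, 5, 6, 7, 8, 9, 10, 11, 12, 13, 14} — every item is covered.
No 4 of the 10 blocks cover everything (all 210 combinations miss at least one item), so 5 is optimal.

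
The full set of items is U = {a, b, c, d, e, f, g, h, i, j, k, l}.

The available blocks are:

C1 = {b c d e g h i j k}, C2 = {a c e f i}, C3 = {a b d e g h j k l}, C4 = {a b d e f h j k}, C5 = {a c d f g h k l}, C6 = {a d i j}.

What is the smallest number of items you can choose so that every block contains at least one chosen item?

T = {i, k} meets every block (each contains at least one member of T), and |T| = 2.
No single item lies in every block, so at least 2 are needed and 2 is optimal.

2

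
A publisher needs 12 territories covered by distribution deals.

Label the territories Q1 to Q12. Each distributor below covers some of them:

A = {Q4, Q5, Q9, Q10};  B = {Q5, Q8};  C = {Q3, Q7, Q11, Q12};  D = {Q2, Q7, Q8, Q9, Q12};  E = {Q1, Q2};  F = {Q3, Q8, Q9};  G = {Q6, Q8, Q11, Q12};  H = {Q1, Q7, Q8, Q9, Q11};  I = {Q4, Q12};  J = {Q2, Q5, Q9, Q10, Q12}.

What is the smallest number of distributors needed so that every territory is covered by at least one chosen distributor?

4

A and C and E and G together: A ∪ C ∪ E ∪ G = {Q1, Q2, Q3, Q4, Q5, Q6, Q7, Q8, Q9, Q10, Q11, Q12} — every territory is covered.
No 3 of the 10 distributors cover everything (all 120 combinations miss at least one territory), so 4 is optimal.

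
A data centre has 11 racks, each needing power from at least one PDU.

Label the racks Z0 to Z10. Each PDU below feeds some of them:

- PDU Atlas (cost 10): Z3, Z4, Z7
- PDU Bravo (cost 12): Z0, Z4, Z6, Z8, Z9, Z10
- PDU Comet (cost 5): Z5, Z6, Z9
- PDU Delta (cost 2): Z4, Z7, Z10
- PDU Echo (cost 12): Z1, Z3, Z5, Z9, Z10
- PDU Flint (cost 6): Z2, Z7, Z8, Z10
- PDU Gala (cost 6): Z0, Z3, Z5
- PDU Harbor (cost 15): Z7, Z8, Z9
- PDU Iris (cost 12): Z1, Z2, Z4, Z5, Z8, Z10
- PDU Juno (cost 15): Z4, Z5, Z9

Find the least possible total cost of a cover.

25

Comet, Delta, Gala, Iris together cover every rack (Comet ∪ Delta ∪ Gala ∪ Iris = {Z0, Z1, Z2, Z3, Z4, Z5, Z6, Z7, Z8, Z9, Z10}); total cost 5 + 2 + 6 + 12 = 25.
The greedy pick Delta, Comet, Flint, Gala, Echo costs 31; no covering selection beats 25.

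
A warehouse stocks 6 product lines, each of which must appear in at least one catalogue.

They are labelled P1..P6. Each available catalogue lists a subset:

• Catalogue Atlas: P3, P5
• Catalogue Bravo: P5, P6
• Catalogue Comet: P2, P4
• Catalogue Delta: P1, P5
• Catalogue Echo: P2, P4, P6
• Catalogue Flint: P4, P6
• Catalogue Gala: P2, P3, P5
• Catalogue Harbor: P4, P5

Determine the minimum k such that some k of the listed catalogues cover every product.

Take {Delta, Echo, Gala}. Their union is {P1, P2, P3, P4, P5, P6}, which is all 6 products.
Only Delta contains P1, so Delta is forced; the remaining 4 products need at least 2 more catalogues (each remaining catalogue adds at most 3) — so at least 3 catalogues are needed, and 3 is optimal.

3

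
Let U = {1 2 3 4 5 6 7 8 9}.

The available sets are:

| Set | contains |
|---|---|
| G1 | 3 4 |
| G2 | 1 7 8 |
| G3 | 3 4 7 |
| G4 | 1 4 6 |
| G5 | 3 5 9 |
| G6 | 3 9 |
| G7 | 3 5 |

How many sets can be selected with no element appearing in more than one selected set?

2

G2, G6 are pairwise disjoint (G2={1,7,8}; G6={3,9}).
Every remaining set overlaps one of these, and no 3 of the listed sets are pairwise disjoint, so 2 is the maximum.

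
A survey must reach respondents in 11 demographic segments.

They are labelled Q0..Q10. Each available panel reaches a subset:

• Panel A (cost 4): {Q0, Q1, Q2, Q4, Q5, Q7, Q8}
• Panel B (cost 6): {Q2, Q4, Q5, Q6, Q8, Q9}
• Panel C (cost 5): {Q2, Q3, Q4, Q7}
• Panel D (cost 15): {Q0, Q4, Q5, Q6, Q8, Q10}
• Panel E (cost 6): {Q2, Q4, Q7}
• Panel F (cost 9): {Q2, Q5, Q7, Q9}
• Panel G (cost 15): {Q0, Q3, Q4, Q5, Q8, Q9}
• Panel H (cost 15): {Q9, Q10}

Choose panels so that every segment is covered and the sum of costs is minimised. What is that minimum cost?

30

A, B, C, D together cover every segment (A ∪ B ∪ C ∪ D = {Q0, Q1, Q2, Q3, Q4, Q5, Q6, Q7, Q8, Q9, Q10}); total cost 4 + 6 + 5 + 15 = 30.
No covering selection has total cost below 30.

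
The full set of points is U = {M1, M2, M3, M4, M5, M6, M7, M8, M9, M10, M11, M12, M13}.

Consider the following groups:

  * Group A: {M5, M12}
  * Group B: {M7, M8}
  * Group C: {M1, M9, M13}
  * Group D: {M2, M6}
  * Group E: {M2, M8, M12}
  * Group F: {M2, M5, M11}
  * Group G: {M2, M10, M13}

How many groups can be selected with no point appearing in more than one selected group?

4

A, B, C, D are pairwise disjoint (A={M5,M12}; B={M7,M8}; C={M1,M9,M13}; D={M2,M6}).
Every remaining group overlaps one of these, and no 5 of the listed groups are pairwise disjoint, so 4 is the maximum.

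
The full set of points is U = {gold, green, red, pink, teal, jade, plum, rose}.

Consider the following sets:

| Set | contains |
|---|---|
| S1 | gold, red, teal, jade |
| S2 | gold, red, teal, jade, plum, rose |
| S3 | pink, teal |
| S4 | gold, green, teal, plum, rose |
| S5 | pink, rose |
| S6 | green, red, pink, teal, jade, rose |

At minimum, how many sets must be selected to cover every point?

2

S2 and S6 together: S2 ∪ S6 = {gold, green, red, pink, teal, jade, plum, rose} — every point is covered.
No single set has all 8 points (the largest, S2, has 6), so 2 is optimal.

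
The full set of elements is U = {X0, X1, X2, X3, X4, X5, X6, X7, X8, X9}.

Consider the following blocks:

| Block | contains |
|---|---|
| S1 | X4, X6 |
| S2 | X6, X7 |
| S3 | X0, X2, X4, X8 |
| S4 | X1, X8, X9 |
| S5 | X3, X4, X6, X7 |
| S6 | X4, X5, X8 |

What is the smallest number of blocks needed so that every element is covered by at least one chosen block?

4

S3, S4, S5, and S6 cover everything between them: the union {X0, X1, X2, X3, X4, X5, X6, X7, X8, X9} is all of U.
Only S6 contains X5, so S6 is forced; the remaining 7 elements need at least 3 more blocks (each remaining block adds at most 3) — so at least 4 blocks are needed, and 4 is optimal.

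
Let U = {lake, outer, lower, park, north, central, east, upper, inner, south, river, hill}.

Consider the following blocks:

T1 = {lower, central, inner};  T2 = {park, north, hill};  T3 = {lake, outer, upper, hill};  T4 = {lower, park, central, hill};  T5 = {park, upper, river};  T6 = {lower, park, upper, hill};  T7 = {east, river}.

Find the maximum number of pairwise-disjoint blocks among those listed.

3

T1, T3, T7 are pairwise disjoint (T1={lower,central,inner}; T3={lake,outer,upper,hill}; T7={east,river}).
Every remaining block overlaps one of these, and no 4 of the listed blocks are pairwise disjoint, so 3 is the maximum.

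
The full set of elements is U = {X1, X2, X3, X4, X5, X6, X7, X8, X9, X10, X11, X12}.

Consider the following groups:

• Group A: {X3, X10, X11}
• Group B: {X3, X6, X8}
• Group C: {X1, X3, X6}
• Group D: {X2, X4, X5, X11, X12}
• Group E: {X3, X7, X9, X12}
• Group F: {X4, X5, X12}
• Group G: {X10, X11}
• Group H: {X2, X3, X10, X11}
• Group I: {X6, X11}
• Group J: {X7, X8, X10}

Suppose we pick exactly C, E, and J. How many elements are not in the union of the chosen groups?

4

Union of C, E, J = {X1, X3, X6, X7, X8, X9, X10, X12}.
Not covered: X2, X4, X5, X11 — 4 elements.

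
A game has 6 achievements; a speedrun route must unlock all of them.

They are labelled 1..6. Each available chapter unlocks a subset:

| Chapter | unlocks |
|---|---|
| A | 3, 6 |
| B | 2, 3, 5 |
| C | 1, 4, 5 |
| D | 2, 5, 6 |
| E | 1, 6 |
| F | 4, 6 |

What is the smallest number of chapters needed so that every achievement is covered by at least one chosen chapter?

A and B and C together: A ∪ B ∪ C = {1, 2, 3, 4, 5, 6} — every achievement is covered.
No 2 of the 6 chapters cover everything (all 15 combinations miss at least one achievement), so 3 is optimal.

3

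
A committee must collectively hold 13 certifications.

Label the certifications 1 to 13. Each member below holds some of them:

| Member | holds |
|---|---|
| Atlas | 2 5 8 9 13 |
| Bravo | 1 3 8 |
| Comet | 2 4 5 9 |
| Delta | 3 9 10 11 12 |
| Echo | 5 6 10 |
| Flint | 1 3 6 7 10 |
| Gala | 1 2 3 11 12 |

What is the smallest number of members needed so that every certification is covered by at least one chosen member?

Take {Atlas, Comet, Delta, Flint}. Their union is {1, 2, 3, 4, 5, 6, 7, 8, 9, 10, 11, 12, 13}, which is all 13 certifications.
No 3 of the 7 members cover everything (all 35 combinations miss at least one certification), so 4 is optimal.

4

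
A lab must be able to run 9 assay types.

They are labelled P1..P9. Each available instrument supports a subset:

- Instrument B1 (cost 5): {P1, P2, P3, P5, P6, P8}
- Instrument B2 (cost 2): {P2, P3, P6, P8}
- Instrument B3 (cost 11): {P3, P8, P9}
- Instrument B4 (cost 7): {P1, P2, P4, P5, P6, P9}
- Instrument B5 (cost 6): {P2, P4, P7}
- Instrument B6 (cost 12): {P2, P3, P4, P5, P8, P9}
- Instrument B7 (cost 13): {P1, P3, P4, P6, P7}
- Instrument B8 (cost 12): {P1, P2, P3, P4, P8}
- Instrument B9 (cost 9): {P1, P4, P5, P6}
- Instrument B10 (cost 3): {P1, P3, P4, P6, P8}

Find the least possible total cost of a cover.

15

B2, B4, B5 together cover every assay (B2 ∪ B4 ∪ B5 = {P1, P2, P3, P4, P5, P6, P7, P8, P9}); total cost 2 + 7 + 6 = 15.
The greedy pick B2, B10, B4, B5 costs 18; no covering selection beats 15.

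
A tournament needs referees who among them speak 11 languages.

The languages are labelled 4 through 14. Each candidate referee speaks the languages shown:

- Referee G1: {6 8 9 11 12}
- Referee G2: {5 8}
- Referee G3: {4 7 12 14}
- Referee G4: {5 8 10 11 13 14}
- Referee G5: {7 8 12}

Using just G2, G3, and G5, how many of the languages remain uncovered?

Union of G2, G3, G5 = {4, 5, 7, 8, 12, 14}.
Not covered: 6, 9, 10, 11, 13 — 5 languages.

5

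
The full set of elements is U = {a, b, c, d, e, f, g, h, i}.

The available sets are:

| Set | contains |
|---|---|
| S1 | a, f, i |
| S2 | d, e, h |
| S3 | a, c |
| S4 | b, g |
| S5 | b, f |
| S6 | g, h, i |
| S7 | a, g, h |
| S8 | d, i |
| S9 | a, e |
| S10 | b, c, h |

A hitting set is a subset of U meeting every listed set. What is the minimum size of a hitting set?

4

The 4 elements {a, b, d, g} hit every set.
No choice of 3 elements meets every set, so 4 is the minimum.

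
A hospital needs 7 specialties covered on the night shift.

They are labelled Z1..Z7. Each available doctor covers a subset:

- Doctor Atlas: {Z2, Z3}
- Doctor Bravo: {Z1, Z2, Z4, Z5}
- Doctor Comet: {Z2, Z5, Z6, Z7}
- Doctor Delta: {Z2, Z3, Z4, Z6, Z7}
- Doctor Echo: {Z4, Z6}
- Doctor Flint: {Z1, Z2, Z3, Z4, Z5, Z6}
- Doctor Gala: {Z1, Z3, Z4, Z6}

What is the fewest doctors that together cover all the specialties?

2

Take {Bravo, Delta}. Their union is {Z1, Z2, Z3, Z4, Z5, Z6, Z7}, which is all 7 specialties.
No single doctor has all 7 specialties (the largest, Flint, has 6), so 2 is optimal.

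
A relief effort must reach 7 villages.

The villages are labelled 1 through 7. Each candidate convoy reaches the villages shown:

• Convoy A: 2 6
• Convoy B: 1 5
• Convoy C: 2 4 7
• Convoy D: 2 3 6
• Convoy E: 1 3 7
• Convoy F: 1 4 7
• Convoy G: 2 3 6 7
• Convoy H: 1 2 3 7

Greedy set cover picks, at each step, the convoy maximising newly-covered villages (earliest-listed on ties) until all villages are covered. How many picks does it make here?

Greedy: pick G (covers 4 new) → pick B (covers 2 new) → pick C (covers 1 new). Total picks: 3.

3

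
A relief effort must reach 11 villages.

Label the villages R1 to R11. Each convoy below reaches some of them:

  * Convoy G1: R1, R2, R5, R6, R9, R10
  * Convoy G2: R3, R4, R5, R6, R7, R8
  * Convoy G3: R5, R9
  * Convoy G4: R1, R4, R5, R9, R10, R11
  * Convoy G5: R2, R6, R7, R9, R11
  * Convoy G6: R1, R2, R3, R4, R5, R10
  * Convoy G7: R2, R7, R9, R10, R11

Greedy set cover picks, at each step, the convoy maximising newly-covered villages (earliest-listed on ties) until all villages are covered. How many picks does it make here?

3

Greedy: pick G1 (covers 6 new) → pick G2 (covers 4 new) → pick G4 (covers 1 new). Total picks: 3.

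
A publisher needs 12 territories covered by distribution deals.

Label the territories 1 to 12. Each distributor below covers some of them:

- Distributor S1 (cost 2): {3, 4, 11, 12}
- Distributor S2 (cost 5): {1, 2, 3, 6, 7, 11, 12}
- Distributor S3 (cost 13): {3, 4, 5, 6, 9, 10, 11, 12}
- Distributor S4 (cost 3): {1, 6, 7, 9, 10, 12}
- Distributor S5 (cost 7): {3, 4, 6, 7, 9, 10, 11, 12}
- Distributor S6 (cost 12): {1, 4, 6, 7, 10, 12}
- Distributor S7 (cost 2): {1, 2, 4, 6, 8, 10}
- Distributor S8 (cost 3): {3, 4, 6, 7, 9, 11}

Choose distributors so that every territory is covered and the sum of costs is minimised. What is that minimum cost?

S3, S4, S7 together cover every territory (S3 ∪ S4 ∪ S7 = {1, 2, 3, 4, 5, 6, 7, 8, 9, 10, 11, 12}); total cost 13 + 3 + 2 = 18.
The greedy pick S7, S1, S4, S3 costs 20; no covering selection beats 18.

18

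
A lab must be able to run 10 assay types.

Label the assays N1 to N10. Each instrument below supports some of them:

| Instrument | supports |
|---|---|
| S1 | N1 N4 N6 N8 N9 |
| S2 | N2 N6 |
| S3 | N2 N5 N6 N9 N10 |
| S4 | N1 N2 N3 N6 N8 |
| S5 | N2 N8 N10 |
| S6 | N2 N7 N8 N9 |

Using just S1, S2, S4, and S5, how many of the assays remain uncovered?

Union of S1, S2, S4, S5 = {N1, N2, N3, N4, N6, N8, N9, N10}.
Not covered: N5, N7 — 2 assays.

2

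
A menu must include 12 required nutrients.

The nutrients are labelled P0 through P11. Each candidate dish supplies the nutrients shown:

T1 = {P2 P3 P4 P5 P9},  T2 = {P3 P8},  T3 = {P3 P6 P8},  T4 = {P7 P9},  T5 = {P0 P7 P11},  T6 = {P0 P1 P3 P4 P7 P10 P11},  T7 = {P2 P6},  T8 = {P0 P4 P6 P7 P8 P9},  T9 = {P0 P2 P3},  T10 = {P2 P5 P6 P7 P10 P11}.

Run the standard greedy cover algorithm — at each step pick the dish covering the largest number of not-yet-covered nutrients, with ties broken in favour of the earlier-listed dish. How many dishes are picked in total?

Greedy: pick T6 (covers 7 new) → pick T1 (covers 3 new) → pick T3 (covers 2 new). Total picks: 3.

3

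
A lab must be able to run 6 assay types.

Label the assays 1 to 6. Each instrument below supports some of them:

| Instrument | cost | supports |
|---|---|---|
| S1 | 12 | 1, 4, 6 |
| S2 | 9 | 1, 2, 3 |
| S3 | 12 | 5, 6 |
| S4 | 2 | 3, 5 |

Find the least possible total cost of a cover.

S1, S2, S4 together cover every assay (S1 ∪ S2 ∪ S4 = {1, 2, 3, 4, 5, 6}); total cost 12 + 9 + 2 = 23.
No covering selection has total cost below 23.

23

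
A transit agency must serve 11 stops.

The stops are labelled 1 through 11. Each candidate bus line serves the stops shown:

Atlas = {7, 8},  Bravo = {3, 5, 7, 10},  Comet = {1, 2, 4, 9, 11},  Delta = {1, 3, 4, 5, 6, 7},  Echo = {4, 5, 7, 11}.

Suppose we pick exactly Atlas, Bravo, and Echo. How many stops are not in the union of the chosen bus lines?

4

Union of Atlas, Bravo, Echo = {3, 4, 5, 7, 8, 10, 11}.
Not covered: 1, 2, 6, 9 — 4 stops.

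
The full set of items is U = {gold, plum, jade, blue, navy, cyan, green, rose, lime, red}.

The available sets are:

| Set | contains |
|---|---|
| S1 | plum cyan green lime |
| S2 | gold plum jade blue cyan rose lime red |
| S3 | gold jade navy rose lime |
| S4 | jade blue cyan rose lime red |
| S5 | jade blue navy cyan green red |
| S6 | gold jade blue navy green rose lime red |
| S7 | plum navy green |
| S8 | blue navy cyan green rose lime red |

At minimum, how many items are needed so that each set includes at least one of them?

2

H = {green, lime} meets every set (each contains at least one member of H), and |H| = 2.
The sets S4, S7 are pairwise disjoint, so any hitting set needs a separate item for each — at least 2. Hence 2 is optimal.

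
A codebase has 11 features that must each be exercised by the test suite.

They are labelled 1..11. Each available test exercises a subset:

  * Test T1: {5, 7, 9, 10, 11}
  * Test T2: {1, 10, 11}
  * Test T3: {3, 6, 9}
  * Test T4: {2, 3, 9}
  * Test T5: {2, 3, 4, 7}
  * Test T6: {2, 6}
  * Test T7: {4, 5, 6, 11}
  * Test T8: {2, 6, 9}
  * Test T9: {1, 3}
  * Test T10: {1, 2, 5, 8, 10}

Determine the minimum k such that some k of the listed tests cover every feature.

4

Take {T1, T3, T5, T10}. Their union is {1, 2, 3, 4, 5, 6, 7, 8, 9, 10, 11}, which is all 11 features.
No 3 of the 10 tests cover everything (all 120 combinations miss at least one feature), so 4 is optimal.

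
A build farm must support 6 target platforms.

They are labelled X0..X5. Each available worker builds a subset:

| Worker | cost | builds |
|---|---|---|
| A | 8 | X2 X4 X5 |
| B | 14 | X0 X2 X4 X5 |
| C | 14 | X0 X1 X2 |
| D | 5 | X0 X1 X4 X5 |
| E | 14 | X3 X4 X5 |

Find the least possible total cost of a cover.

A, D, E together cover every platform (A ∪ D ∪ E = {X0, X1, X2, X3, X4, X5}); total cost 8 + 5 + 14 = 27.
No covering selection has total cost below 27.

27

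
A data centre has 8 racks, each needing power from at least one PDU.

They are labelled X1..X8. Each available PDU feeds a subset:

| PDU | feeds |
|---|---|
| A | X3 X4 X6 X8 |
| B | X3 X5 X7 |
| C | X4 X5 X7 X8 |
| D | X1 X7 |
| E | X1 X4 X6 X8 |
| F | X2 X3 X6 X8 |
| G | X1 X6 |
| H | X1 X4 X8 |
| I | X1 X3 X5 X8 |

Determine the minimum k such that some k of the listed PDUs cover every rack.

3

Take {C, F, G}. Their union is {X1, X2, X3, X4, X5, X6, X7, X8}, which is all 8 racks.
Only F contains X2, so F is forced; the remaining 4 racks need at least 2 more PDUs (each remaining PDU adds at most 3) — so at least 3 PDUs are needed, and 3 is optimal.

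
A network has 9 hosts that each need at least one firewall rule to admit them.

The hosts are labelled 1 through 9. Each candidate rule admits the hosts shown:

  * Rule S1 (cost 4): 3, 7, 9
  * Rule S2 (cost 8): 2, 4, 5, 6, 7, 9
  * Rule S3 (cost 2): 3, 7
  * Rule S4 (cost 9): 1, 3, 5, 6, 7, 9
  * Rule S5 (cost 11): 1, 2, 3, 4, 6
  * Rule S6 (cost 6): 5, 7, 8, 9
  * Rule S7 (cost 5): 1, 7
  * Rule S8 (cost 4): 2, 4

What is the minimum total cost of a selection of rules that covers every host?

S5, S6 together cover every host (S5 ∪ S6 = {1, 2, 3, 4, 5, 6, 7, 8, 9}); total cost 11 + 6 = 17.
The greedy pick S3, S2, S7, S6 costs 21; no covering selection beats 17.

17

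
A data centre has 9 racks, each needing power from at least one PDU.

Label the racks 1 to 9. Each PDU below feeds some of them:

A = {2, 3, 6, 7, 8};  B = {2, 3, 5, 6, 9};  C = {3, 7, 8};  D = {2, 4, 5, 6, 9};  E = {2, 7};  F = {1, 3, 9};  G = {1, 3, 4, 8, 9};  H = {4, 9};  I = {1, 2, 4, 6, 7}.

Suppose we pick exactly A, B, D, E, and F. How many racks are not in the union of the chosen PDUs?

Union of A, B, D, E, F = {1, 2, 3, 4, 5, 6, 7, 8, 9} — that's every rack, so 0 are uncovered.

0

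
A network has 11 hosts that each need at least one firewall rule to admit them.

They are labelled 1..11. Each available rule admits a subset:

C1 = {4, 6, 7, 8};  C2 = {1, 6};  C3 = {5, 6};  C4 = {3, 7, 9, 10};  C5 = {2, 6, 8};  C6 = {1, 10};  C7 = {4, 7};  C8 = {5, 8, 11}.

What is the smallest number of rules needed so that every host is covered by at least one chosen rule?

5

Take {C4, C5, C6, C7, C8}. Their union is {1, 2, 3, 4, 5, 6, 7, 8, 9, 10, 11}, which is all 11 hosts.
No 4 of the 8 rules cover everything (all 70 combinations miss at least one host), so 5 is optimal.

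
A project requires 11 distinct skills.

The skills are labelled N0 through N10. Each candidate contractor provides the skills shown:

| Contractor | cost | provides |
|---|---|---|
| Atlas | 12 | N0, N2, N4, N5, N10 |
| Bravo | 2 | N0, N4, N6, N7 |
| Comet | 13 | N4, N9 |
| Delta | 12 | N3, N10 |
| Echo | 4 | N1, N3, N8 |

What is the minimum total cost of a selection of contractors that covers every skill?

Atlas, Bravo, Comet, Echo together cover every skill (Atlas ∪ Bravo ∪ Comet ∪ Echo = {N0, N1, N2, N3, N4, N5, N6, N7, N8, N9, N10}); total cost 12 + 2 + 13 + 4 = 31.
No covering selection has total cost below 31.

31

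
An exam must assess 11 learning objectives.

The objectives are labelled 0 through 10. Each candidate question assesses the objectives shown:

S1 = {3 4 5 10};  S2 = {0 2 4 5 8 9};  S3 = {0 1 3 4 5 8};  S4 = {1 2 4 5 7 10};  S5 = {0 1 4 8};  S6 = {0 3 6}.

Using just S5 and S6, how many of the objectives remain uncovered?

5

Union of S5, S6 = {0, 1, 3, 4, 6, 8}.
Not covered: 2, 5, 7, 9, 10 — 5 objectives.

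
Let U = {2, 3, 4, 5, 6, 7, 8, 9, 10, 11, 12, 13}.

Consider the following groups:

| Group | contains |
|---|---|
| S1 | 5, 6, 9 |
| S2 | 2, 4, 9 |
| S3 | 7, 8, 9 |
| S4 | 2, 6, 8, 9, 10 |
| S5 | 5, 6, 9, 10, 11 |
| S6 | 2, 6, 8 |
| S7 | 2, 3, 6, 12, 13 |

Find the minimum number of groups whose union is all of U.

4

S2 and S3 and S5 and S7 together: S2 ∪ S3 ∪ S5 ∪ S7 = {2, 3, 4, 5, 6, 7, 8, 9, 10, 11, 12, 13} — every point is covered.
Only S2 contains 4, so S2 is forced; the remaining 9 points need at least 3 more groups (each remaining group adds at most 4) — so at least 4 groups are needed, and 4 is optimal.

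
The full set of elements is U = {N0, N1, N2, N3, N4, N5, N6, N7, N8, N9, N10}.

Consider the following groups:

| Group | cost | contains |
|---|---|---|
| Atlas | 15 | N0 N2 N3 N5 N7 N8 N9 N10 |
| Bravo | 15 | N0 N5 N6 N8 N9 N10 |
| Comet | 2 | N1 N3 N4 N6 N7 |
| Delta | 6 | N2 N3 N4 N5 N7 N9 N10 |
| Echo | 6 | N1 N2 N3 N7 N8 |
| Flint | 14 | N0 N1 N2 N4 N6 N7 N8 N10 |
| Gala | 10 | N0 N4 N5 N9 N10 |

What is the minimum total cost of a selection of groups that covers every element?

Atlas, Comet together cover every element (Atlas ∪ Comet = {N0, N1, N2, N3, N4, N5, N6, N7, N8, N9, N10}); total cost 15 + 2 = 17.
The greedy pick Comet, Delta, Echo, Gala costs 24; no covering selection beats 17.

17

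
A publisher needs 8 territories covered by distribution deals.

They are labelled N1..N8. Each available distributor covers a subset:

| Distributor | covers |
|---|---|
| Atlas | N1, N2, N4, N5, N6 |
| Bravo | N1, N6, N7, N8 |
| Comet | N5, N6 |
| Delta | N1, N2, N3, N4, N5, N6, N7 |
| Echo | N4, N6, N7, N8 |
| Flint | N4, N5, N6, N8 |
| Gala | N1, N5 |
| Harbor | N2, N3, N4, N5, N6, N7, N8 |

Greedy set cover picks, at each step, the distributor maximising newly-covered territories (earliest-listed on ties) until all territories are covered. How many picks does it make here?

Greedy: pick Delta (covers 7 new) → pick Bravo (covers 1 new). Total picks: 2.

2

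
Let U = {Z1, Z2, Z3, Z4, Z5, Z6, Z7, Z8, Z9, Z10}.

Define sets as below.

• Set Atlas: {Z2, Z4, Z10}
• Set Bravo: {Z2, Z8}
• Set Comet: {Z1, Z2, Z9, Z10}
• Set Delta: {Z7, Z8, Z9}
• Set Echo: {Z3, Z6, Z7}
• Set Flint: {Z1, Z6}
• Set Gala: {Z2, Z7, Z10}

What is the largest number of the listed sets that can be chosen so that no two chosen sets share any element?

Atlas, Delta, Flint are pairwise disjoint (Atlas={Z2,Z4,Z10}; Delta={Z7,Z8,Z9}; Flint={Z1,Z6}).
Every remaining set overlaps one of these, and no 4 of the listed sets are pairwise disjoint, so 3 is the maximum.

3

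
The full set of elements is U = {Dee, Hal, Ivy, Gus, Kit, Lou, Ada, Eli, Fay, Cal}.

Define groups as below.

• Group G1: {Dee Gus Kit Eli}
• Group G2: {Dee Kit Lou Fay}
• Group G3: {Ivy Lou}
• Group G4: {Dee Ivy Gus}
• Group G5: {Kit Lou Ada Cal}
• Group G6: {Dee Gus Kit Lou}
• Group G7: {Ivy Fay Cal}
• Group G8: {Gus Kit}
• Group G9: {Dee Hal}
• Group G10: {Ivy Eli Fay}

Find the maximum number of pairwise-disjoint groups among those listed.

3

G7, G8, G9 are pairwise disjoint (G7={Ivy,Fay,Cal}; G8={Gus,Kit}; G9={Dee,Hal}).
Every remaining group overlaps one of these, and no 4 of the listed groups are pairwise disjoint, so 3 is the maximum.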